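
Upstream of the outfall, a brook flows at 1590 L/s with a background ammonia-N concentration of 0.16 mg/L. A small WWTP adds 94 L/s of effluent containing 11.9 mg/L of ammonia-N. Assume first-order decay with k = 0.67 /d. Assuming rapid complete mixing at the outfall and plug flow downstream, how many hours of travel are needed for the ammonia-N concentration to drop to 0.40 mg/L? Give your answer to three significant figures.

Flow-weighted average: C = (1590·0.1600 + 94.00·11.90) / 1684 = 1373/1684 = 0.8153 mg/L.
0.8153·exp(−k·t) = 0.40 → t = ln(0.8153/0.40)/k = 91830 s = 25.51 h.

25.5 h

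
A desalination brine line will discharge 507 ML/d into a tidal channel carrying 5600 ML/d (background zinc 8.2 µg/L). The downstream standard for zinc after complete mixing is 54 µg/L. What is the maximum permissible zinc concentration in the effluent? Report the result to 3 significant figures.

At the limit, (Qr·Cr + Qe·Cₑ)/(Qr + Qe) = 54:
Cₑ = (6107·54 − 5600·8.200) / 507.0 = 559.9 µg/L.

560 µg/L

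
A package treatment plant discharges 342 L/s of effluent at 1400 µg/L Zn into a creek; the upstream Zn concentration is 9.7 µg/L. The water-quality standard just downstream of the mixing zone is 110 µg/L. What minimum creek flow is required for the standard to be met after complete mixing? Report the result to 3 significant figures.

Set C_mix = 110: (Q·9.700 + 342.0·1400) / (Q + 342.0) = 110
→ Q = 342.0·(1400 − 110)/(110 − 9.700) = 4399 L/s.

4400 L/s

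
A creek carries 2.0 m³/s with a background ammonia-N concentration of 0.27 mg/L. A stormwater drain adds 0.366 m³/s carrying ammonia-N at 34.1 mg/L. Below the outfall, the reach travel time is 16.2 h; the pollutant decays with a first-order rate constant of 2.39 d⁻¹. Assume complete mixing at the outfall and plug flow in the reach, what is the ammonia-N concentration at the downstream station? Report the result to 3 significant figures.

Flow-weighted average: C = (2.000·0.2700 + 0.3660·34.10) / 2.366 = 13.02/2.366 = 5.503 mg/L.
First-order decay: C = 5.503·exp(−k·t) = 5.503·0.1992 = 1.096 mg/L.

1.10 mg/L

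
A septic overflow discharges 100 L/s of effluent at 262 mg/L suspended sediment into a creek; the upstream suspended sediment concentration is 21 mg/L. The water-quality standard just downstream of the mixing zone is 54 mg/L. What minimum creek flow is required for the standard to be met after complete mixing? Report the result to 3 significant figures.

630 L/s

Set C_mix = 54: (Q·21.00 + 100.0·262.0) / (Q + 100.0) = 54
→ Q = 100.0·(262.0 − 54)/(54 − 21.00) = 630.3 L/s.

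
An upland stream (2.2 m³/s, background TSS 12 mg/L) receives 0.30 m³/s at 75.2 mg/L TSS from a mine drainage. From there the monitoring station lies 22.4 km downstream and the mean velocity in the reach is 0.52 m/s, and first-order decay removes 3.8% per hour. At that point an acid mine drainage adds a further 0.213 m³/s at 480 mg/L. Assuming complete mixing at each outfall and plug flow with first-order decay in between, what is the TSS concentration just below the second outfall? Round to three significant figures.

Conservation of mass: C = (2.200·12.00 + 0.3000·75.20) / 2.500 = 48.96/2.500 = 19.58 mg/L; combined flow 2.500 m³/s.
Travel time t = 22.4·1000 / 0.52 = 43080 s = 11.97 h.
3.8%/h lost → k = −ln(1 − 0.038) = 0.03874 h⁻¹.
Applying C = C₀e^(−kt): 19.58 × 0.6290 = 12.32 mg/L.
Second outfall: C = (2.500·12.32 + 0.2130·480.0)/2.713 = 49.04 mg/L.

49.0 mg/L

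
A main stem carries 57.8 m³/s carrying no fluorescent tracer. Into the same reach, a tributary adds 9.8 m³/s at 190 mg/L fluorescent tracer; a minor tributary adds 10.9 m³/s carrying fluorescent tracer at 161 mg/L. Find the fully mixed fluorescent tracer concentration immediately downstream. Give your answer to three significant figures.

Flow-weighted average: C = (57.80·0 + 9.800·190.0 + 10.90·161.0) / 78.50 = 3617/78.50 = 46.08 mg/L.

46.1 mg/L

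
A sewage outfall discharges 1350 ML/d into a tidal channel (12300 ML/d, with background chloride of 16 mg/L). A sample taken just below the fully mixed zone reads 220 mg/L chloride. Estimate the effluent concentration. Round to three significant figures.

Mass balance: 12300·16.00 + 1350·Cₑ = 13650·220.0
→ Cₑ = (13650·220.0 − 12300·16.00) / 1350 = 2079 mg/L.

2080 mg/L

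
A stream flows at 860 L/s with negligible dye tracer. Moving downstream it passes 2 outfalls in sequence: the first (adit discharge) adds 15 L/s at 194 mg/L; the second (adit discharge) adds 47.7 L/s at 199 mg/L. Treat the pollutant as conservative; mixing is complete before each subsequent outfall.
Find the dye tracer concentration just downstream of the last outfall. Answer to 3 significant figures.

13.4 mg/L

Outfall 1: combined Q = 875.0 L/s; C = (860.0·0 + 15.00·194.0)/875.0 = 3.326 mg/L.
Outfall 2: combined Q = 922.7 L/s; C = (875.0·3.326 + 47.70·199.0)/922.7 = 13.44 mg/L.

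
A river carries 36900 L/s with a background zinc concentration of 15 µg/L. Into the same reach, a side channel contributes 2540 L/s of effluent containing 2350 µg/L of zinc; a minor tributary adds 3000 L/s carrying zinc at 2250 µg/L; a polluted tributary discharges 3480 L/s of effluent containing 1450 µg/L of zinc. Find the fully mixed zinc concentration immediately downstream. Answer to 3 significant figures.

399 µg/L

After mixing, C = (36900·15.00 + 2540·2350 + 3000·2250 + 3480·1450) / 45920 = 18320000/45920 = 398.9 µg/L.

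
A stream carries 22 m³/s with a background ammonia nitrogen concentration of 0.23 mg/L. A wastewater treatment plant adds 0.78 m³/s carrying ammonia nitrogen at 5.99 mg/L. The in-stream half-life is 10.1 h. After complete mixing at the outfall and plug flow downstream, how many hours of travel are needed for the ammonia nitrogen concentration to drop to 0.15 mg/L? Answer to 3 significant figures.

15.3 h

Conservation of mass: C = (22.00·0.2300 + 0.7800·5.990) / 22.78 = 9.732/22.78 = 0.4272 mg/L.
Half-life 10.1 h → k = ln 2 / 10.1 = 0.06863 h⁻¹ = 1.647 d⁻¹.
0.4272·exp(−k·t) = 0.15 → t = ln(0.4272/0.15)/k = 54900 s = 15.25 h.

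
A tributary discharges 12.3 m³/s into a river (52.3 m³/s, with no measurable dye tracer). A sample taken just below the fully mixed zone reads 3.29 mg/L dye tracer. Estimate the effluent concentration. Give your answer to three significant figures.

Mass balance: 52.30·0 + 12.30·Cₑ = 64.60·3.290
→ Cₑ = (64.60·3.290 − 52.30·0) / 12.30 = 17.28 mg/L.

17.3 mg/L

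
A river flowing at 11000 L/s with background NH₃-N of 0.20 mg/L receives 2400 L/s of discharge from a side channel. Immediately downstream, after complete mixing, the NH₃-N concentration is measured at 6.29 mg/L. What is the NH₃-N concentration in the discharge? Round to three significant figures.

34.2 mg/L

Mass balance: 11000·0.2000 + 2400·Cₑ = 13400·6.290
→ Cₑ = (13400·6.290 − 11000·0.2000) / 2400 = 34.20 mg/L.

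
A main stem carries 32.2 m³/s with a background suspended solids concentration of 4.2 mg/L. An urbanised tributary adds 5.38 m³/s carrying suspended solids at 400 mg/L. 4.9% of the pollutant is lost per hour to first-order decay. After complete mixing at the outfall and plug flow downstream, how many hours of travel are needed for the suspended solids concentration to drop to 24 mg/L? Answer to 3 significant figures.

18.5 h

Mass balance: C = (32.20·4.200 + 5.380·400.0) / 37.58 = 2287/37.58 = 60.86 mg/L.
4.9%/h lost → k = −ln(1 − 0.049) = 0.05024 h⁻¹.
60.86·exp(−k·t) = 24 → t = ln(60.86/24)/k = 66680 s = 18.52 h.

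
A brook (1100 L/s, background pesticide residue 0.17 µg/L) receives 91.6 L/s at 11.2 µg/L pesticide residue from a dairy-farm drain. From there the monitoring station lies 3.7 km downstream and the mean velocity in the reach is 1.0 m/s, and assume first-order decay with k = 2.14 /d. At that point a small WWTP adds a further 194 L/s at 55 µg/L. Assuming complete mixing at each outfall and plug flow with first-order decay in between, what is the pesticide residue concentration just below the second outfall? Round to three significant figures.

8.50 µg/L

Mass balance: C = (1100·0.1700 + 91.60·11.20) / 1192 = 1213/1192 = 1.018 µg/L; combined flow 1192 L/s.
Travel time t = 3.7·1000 / 1.0 = 3700 s = 1.028 h.
Decay over the reach: 1.018·exp(−kt) = 1.018·0.9124 = 0.9288 µg/L.
Second outfall: C = (1192·0.9288 + 194.0·55.00)/1386 = 8.499 µg/L.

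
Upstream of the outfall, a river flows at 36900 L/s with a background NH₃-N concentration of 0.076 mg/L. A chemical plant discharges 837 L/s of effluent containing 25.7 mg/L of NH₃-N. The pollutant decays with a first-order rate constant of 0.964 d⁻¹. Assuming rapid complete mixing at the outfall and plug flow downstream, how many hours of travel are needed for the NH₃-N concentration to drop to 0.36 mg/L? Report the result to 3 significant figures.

After mixing, C = (36900·0.07600 + 837.0·25.70) / 37740 = 24320/37740 = 0.6443 mg/L.
0.6443·exp(−k·t) = 0.36 → t = ln(0.6443/0.36)/k = 52170 s = 14.49 h.

14.5 h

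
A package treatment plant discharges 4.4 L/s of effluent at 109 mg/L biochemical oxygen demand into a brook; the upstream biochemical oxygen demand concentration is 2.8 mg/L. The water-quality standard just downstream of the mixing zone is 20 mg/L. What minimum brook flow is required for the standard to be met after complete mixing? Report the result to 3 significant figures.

Set C_mix = 20: (Q·2.800 + 4.400·109.0) / (Q + 4.400) = 20
→ Q = 4.400·(109.0 − 20)/(20 − 2.800) = 22.77 L/s.

22.8 L/s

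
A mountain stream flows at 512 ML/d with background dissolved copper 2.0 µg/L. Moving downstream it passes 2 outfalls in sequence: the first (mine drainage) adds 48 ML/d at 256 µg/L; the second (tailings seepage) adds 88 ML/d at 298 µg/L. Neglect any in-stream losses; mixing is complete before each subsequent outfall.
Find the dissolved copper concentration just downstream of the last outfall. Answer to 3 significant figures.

Below outfall 1: Q → 560.0 ML/d, C = (512.0·2.000 + 48.00·256.0)/560.0 = 23.77 µg/L.
Below outfall 2: Q → 648.0 ML/d, C = (560.0·23.77 + 88.00·298.0)/648.0 = 61.01 µg/L.

61.0 µg/L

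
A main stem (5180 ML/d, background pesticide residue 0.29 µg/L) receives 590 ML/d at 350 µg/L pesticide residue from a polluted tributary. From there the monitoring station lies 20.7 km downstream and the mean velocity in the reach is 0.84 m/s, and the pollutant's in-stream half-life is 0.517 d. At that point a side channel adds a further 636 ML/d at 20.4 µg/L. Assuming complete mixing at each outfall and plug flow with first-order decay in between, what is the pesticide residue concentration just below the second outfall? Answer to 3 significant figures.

24.2 µg/L

After mixing, C = (5180·0.2900 + 590.0·350.0) / 5770 = 208000/5770 = 36.05 µg/L; combined flow 5770 ML/d.
Travel time t = 20.7·1000 / 0.84 = 24640 s = 6.845 h.
Half-life 0.517 d → k = ln 2 / 0.517 = 1.341 d⁻¹.
First-order decay: C = 36.05·exp(−k·t) = 36.05·0.6822 = 24.59 µg/L.
Second outfall: C = (5770·24.59 + 636.0·20.40)/6406 = 24.18 µg/L.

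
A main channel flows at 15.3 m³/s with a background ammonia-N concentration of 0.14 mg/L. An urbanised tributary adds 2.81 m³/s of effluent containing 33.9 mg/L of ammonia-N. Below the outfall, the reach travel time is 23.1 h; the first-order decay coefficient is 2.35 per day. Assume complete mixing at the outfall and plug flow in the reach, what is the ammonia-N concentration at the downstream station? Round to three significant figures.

0.560 mg/L

After mixing, C = (15.30·0.1400 + 2.810·33.90) / 18.11 = 97.40/18.11 = 5.378 mg/L.
Decay over the reach: 5.378·exp(−kt) = 5.378·0.1042 = 0.5602 mg/L.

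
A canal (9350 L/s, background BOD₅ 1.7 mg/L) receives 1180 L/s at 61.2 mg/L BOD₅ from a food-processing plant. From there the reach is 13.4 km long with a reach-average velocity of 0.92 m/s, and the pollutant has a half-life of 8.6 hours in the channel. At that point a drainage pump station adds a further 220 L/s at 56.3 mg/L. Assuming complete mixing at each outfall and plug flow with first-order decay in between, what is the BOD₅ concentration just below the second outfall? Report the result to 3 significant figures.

7.07 mg/L

Flow-weighted average: C = (9350·1.700 + 1180·61.20) / 10530 = 88110/10530 = 8.368 mg/L; combined flow 10530 L/s.
Travel time t = 13.4·1000 / 0.92 = 14570 s = 4.046 h.
Half-life 8.6 h → k = ln 2 / 8.6 = 0.08060 h⁻¹ = 1.934 d⁻¹.
First-order decay: C = 8.368·exp(−k·t) = 8.368·0.7217 = 6.039 mg/L.
Second outfall: C = (10530·6.039 + 220.0·56.30)/10750 = 7.068 mg/L.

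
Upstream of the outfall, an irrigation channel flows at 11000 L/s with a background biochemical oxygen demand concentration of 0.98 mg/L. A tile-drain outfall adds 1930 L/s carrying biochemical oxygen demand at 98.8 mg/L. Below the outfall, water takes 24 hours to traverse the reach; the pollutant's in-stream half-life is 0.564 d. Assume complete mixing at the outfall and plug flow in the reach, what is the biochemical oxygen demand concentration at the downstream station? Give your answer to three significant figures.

Mass balance: C = (11000·0.9800 + 1930·98.80) / 12930 = 201500/12930 = 15.58 mg/L.
Half-life 0.564 d → k = ln 2 / 0.564 = 1.229 d⁻¹.
First-order decay: C = 15.58·exp(−k·t) = 15.58·0.2926 = 4.559 mg/L.

4.56 mg/L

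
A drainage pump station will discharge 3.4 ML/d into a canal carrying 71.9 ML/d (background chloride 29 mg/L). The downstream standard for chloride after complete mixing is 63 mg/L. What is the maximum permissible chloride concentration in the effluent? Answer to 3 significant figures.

At the limit, (Qr·Cr + Qe·Cₑ)/(Qr + Qe) = 63:
Cₑ = (75.30·63 − 71.90·29.00) / 3.400 = 782.0 mg/L.

782 mg/L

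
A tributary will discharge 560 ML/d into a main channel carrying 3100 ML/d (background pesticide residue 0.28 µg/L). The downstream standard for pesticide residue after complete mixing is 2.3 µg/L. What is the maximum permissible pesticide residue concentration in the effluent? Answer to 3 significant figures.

At the limit, (Qr·Cr + Qe·Cₑ)/(Qr + Qe) = 2.3:
Cₑ = (3660·2.3 − 3100·0.2800) / 560.0 = 13.48 µg/L.

13.5 µg/L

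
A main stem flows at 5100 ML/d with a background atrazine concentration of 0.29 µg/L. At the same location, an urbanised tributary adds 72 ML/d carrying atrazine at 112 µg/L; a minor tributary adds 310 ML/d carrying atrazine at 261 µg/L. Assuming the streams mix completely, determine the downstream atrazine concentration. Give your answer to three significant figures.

Conservation of mass: C = (5100·0.2900 + 72.00·112.0 + 310.0·261.0) / 5482 = 90450/5482 = 16.50 µg/L.

16.5 µg/L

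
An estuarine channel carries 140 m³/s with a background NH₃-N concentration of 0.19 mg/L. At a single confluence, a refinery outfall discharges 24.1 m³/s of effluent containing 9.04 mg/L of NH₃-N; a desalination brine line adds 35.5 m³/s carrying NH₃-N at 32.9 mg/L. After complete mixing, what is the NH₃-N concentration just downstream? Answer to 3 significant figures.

After mixing, C = (140.0·0.1900 + 24.10·9.040 + 35.50·32.90) / 199.6 = 1412/199.6 = 7.076 mg/L.

7.08 mg/L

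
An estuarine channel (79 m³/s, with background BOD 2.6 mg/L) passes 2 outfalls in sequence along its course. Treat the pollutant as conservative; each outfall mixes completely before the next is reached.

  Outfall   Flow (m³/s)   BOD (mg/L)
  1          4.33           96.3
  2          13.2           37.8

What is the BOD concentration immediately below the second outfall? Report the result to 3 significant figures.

After outfall 1: Q = 79.00 + 4.330 = 83.33 m³/s; C = (79.00·2.600 + 4.330·96.30)/83.33 = 7.469 mg/L.
After outfall 2: Q = 83.33 + 13.20 = 96.53 m³/s; C = (83.33·7.469 + 13.20·37.80)/96.53 = 11.62 mg/L.

11.6 mg/L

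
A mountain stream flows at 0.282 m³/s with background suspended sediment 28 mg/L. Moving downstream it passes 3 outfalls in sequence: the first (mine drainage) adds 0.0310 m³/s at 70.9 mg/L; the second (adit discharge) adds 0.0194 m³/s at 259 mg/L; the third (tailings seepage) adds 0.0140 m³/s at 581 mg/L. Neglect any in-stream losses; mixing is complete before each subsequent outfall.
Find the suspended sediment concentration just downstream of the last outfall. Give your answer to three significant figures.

Below outfall 1: Q → 0.3130 m³/s, C = (0.2820·28.00 + 0.03100·70.90)/0.3130 = 32.25 mg/L.
Below outfall 2: Q → 0.3324 m³/s, C = (0.3130·32.25 + 0.01940·259.0)/0.3324 = 45.48 mg/L.
Below outfall 3: Q → 0.3464 m³/s, C = (0.3324·45.48 + 0.01400·581.0)/0.3464 = 67.13 mg/L.

67.1 mg/L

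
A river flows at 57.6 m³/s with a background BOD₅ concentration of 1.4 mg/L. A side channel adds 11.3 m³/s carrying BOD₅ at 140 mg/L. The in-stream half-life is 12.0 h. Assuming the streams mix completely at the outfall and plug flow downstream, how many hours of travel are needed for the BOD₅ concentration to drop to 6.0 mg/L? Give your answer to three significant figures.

Conservation of mass: C = (57.60·1.400 + 11.30·140.0) / 68.90 = 1663/68.90 = 24.13 mg/L.
Half-life 12.0 h → k = ln 2 / 12.0 = 0.05776 h⁻¹ = 1.386 d⁻¹.
24.13·exp(−k·t) = 6.0 → t = ln(24.13/6.0)/k = 86740 s = 24.09 h.

24.1 h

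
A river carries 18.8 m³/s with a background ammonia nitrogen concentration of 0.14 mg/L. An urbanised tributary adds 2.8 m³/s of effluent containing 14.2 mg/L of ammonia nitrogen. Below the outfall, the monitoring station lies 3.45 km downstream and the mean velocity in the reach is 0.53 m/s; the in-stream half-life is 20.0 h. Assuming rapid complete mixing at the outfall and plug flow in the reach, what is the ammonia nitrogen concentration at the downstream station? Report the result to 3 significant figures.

1.84 mg/L

Mass balance: C = (18.80·0.1400 + 2.800·14.20) / 21.60 = 42.39/21.60 = 1.963 mg/L.
Travel time t = 3.45·1000 / 0.53 = 6509 s = 1.808 h.
Half-life 20.0 h → k = ln 2 / 20.0 = 0.03466 h⁻¹ = 0.8318 d⁻¹.
Applying C = C₀e^(−kt): 1.963 × 0.9393 = 1.843 mg/L.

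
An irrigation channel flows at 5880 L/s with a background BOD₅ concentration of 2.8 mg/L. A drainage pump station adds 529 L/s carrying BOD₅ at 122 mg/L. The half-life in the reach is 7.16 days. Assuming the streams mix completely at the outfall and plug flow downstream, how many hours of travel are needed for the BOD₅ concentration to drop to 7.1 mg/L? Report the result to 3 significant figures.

Mixed concentration C = ΣQC/ΣQ = (5880·2.800 + 529.0·122.0) / 6409 = 81000/6409 = 12.64 mg/L.
Half-life 7.16 d → k = ln 2 / 7.16 = 0.09681 d⁻¹.
12.64·exp(−k·t) = 7.1 → t = ln(12.64/7.1)/k = 514700 s = 143.0 h.

143 h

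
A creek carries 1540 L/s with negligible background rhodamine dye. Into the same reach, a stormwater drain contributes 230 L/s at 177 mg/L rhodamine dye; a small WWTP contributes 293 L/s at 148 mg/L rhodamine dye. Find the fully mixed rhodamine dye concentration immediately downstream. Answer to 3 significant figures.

Flow-weighted average: C = (1540·0 + 230.0·177.0 + 293.0·148.0) / 2063 = 84070/2063 = 40.75 mg/L.

40.8 mg/L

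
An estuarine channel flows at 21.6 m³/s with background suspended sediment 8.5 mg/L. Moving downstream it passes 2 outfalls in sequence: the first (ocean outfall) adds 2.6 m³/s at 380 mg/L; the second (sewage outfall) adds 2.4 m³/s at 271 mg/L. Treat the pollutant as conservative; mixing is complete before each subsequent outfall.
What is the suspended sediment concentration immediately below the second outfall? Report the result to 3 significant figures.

68.5 mg/L

Below outfall 1: Q → 24.20 m³/s, C = (21.60·8.500 + 2.600·380.0)/24.20 = 48.41 mg/L.
Below outfall 2: Q → 26.60 m³/s, C = (24.20·48.41 + 2.400·271.0)/26.60 = 68.50 mg/L.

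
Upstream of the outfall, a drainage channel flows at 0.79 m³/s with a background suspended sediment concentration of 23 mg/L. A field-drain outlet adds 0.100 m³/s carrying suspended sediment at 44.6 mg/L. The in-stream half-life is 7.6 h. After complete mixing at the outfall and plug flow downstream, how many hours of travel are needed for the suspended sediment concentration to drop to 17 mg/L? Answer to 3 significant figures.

4.41 h

After mixing, C = (0.7900·23.00 + 0.1000·44.60) / 0.8900 = 22.63/0.8900 = 25.43 mg/L.
Half-life 7.6 h → k = ln 2 / 7.6 = 0.09120 h⁻¹ = 2.189 d⁻¹.
25.43·exp(−k·t) = 17 → t = ln(25.43/17)/k = 15890 s = 4.414 h.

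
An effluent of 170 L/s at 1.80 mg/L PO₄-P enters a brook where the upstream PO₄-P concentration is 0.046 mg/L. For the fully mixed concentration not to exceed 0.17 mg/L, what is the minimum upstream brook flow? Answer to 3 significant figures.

2230 L/s

Set C_mix = 0.17: (Q·0.04600 + 170.0·1.800) / (Q + 170.0) = 0.17
→ Q = 170.0·(1.800 − 0.17)/(0.17 − 0.04600) = 2235 L/s.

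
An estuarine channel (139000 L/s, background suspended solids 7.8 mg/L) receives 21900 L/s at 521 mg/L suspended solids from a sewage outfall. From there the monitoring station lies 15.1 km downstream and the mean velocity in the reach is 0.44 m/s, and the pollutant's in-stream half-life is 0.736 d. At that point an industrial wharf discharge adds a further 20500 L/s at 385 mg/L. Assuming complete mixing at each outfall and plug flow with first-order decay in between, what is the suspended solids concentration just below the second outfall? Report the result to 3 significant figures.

90.9 mg/L

Mass balance: C = (139000·7.800 + 21900·521.0) / 160900 = 12490000/160900 = 77.65 mg/L; combined flow 160900 L/s.
Travel time t = 15.1·1000 / 0.44 = 34320 s = 9.533 h.
Half-life 0.736 d → k = ln 2 / 0.736 = 0.9418 d⁻¹.
Decay over the reach: 77.65·exp(−kt) = 77.65·0.6879 = 53.42 mg/L.
Second outfall: C = (160900·53.42 + 20500·385.0)/181400 = 90.89 mg/L.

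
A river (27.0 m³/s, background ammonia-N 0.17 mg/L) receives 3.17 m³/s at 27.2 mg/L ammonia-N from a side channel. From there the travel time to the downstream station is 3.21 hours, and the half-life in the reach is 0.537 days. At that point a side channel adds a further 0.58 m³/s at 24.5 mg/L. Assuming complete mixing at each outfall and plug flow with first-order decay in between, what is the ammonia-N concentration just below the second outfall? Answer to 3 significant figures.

2.95 mg/L

Mass balance: C = (27.00·0.1700 + 3.170·27.20) / 30.17 = 90.81/30.17 = 3.010 mg/L; combined flow 30.17 m³/s.
Half-life 0.537 d → k = ln 2 / 0.537 = 1.291 d⁻¹.
Decay over the reach: 3.010·exp(−kt) = 3.010·0.8414 = 2.533 mg/L.
Second outfall: C = (30.17·2.533 + 0.5800·24.50)/30.75 = 2.947 mg/L.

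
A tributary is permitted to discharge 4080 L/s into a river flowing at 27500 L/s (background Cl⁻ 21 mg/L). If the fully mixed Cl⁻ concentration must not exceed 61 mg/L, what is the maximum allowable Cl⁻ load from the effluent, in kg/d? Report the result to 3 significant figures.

117000 kg/d

Mass balance at the limit: 27500·21.00 + 4080·Cₑ = 31580·61 → Cₑ = 330.6 mg/L.
4080 L/s = 4.080 m³/s. Load = 4.080 m³/s × 330.6 g/m³ × 86 400 s/d = 116500 kg/d.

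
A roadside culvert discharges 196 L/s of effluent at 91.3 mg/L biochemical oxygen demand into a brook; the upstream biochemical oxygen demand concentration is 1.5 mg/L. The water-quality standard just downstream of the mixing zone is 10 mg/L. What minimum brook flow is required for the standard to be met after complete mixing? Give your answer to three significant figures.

1870 L/s

Set C_mix = 10: (Q·1.500 + 196.0·91.30) / (Q + 196.0) = 10
→ Q = 196.0·(91.30 − 10)/(10 − 1.500) = 1875 L/s.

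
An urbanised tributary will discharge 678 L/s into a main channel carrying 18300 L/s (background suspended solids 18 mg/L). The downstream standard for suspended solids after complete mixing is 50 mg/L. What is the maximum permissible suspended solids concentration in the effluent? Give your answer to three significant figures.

914 mg/L

At the limit, (Qr·Cr + Qe·Cₑ)/(Qr + Qe) = 50:
Cₑ = (18980·50 − 18300·18.00) / 678.0 = 913.7 mg/L.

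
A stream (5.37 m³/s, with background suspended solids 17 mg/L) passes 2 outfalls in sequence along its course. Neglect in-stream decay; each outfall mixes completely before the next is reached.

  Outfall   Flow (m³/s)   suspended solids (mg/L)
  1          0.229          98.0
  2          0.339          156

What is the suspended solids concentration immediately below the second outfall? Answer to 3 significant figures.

Outfall 1: combined Q = 5.599 m³/s; C = (5.370·17.00 + 0.2290·98.00)/5.599 = 20.31 mg/L.
Outfall 2: combined Q = 5.938 m³/s; C = (5.599·20.31 + 0.3390·156.0)/5.938 = 28.06 mg/L.

28.1 mg/L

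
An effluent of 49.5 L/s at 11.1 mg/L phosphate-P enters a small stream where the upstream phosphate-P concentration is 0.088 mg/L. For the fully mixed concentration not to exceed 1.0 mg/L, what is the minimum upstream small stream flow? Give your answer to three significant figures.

Set C_mix = 1.0: (Q·0.08800 + 49.50·11.10) / (Q + 49.50) = 1.0
→ Q = 49.50·(11.10 − 1.0)/(1.0 − 0.08800) = 548.2 L/s.

548 L/s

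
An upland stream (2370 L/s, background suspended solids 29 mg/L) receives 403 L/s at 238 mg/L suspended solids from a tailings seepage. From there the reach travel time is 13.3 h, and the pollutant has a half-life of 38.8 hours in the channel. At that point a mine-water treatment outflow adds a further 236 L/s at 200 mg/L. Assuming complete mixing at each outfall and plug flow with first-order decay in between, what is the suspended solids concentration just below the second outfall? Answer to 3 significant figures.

58.8 mg/L

Flow-weighted average: C = (2370·29.00 + 403.0·238.0) / 2773 = 164600/2773 = 59.37 mg/L; combined flow 2773 L/s.
Half-life 38.8 h → k = ln 2 / 38.8 = 0.01786 h⁻¹ = 0.4288 d⁻¹.
First-order decay: C = 59.37·exp(−k·t) = 59.37·0.7885 = 46.82 mg/L.
Second outfall: C = (2773·46.82 + 236.0·200.0)/3009 = 58.83 mg/L.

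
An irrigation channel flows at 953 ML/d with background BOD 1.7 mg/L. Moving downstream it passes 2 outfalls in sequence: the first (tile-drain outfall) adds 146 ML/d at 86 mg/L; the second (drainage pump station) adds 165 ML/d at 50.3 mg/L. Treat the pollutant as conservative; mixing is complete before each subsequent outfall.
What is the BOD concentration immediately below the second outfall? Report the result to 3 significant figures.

17.8 mg/L

Below outfall 1: Q → 1099 ML/d, C = (953.0·1.700 + 146.0·86.00)/1099 = 12.90 mg/L.
Below outfall 2: Q → 1264 ML/d, C = (1099·12.90 + 165.0·50.30)/1264 = 17.78 mg/L.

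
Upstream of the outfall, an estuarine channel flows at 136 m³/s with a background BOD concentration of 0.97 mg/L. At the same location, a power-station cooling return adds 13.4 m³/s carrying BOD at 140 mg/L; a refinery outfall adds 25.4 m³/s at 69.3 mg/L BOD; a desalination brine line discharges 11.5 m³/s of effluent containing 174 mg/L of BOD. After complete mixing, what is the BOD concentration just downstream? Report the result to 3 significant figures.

Mixed concentration C = ΣQC/ΣQ = (136.0·0.9700 + 13.40·140.0 + 25.40·69.30 + 11.50·174.0) / 186.3 = 5769/186.3 = 30.97 mg/L.

31.0 mg/L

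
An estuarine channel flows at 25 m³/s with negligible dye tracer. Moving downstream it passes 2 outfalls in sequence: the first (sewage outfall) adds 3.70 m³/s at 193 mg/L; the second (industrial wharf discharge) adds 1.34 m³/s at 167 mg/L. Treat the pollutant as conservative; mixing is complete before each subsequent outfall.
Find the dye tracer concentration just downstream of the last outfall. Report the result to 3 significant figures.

31.2 mg/L

After outfall 1: Q = 25.00 + 3.700 = 28.70 m³/s; C = (25.00·0 + 3.700·193.0)/28.70 = 24.88 mg/L.
After outfall 2: Q = 28.70 + 1.340 = 30.04 m³/s; C = (28.70·24.88 + 1.340·167.0)/30.04 = 31.22 mg/L.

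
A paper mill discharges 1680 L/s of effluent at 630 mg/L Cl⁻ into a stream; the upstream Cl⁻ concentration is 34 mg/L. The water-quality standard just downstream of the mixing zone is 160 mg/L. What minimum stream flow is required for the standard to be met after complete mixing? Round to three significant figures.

6270 L/s

Set C_mix = 160: (Q·34.00 + 1680·630.0) / (Q + 1680) = 160
→ Q = 1680·(630.0 − 160)/(160 − 34.00) = 6267 L/s.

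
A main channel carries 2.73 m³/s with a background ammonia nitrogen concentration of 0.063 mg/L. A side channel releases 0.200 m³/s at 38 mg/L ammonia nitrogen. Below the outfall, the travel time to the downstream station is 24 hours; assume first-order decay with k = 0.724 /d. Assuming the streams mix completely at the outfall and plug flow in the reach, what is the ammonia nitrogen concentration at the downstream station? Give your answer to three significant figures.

Mass balance: C = (2.730·0.06300 + 0.2000·38.00) / 2.930 = 7.772/2.930 = 2.653 mg/L.
Applying C = C₀e^(−kt): 2.653 × 0.4848 = 1.286 mg/L.

1.29 mg/L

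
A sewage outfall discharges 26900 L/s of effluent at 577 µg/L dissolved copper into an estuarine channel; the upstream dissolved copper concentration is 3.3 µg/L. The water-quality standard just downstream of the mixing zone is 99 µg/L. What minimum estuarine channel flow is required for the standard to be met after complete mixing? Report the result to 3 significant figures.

Set C_mix = 99: (Q·3.300 + 26900·577.0) / (Q + 26900) = 99
→ Q = 26900·(577.0 − 99)/(99 − 3.300) = 134400 L/s.

134000 L/s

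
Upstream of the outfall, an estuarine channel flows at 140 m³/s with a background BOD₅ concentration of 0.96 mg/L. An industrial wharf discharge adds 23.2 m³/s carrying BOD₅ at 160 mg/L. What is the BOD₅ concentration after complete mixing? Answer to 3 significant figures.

After mixing, C = (140.0·0.9600 + 23.20·160.0) / 163.2 = 3846/163.2 = 23.57 mg/L.

23.6 mg/L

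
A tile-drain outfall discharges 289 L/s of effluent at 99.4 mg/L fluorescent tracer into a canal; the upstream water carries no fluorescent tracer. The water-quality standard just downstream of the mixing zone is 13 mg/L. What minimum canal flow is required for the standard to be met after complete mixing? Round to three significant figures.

1920 L/s

Set C_mix = 13: (Q·0 + 289.0·99.40) / (Q + 289.0) = 13
→ Q = 289.0·(99.40 − 13)/(13 − 0) = 1921 L/s.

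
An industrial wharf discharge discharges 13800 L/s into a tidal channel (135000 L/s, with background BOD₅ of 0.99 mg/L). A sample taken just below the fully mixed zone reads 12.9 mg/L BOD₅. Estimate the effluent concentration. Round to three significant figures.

Mass balance: 135000·0.9900 + 13800·Cₑ = 148800·12.90
→ Cₑ = (148800·12.90 − 135000·0.9900) / 13800 = 129.4 mg/L.

129 mg/L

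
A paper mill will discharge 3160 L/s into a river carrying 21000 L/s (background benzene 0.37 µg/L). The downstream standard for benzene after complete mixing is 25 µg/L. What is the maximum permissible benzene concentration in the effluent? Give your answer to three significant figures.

189 µg/L

At the limit, (Qr·Cr + Qe·Cₑ)/(Qr + Qe) = 25:
Cₑ = (24160·25 − 21000·0.3700) / 3160 = 188.7 µg/L.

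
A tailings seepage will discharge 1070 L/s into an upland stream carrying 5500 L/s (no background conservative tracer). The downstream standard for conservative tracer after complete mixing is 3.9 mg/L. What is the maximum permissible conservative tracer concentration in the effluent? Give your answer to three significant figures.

23.9 mg/L

At the limit, (Qr·Cr + Qe·Cₑ)/(Qr + Qe) = 3.9:
Cₑ = (6570·3.9 − 5500·0) / 1070 = 23.95 mg/L.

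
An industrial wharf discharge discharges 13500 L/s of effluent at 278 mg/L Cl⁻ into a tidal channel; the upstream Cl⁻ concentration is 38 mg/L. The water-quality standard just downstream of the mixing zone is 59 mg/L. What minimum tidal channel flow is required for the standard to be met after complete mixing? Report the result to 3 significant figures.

Set C_mix = 59: (Q·38.00 + 13500·278.0) / (Q + 13500) = 59
→ Q = 13500·(278.0 − 59)/(59 − 38.00) = 140800 L/s.

141000 L/s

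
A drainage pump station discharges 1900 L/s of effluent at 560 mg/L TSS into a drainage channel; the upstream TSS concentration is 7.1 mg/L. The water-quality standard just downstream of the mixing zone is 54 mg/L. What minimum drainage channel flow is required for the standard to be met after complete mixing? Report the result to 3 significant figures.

Set C_mix = 54: (Q·7.100 + 1900·560.0) / (Q + 1900) = 54
→ Q = 1900·(560.0 − 54)/(54 − 7.100) = 20500 L/s.

20500 L/s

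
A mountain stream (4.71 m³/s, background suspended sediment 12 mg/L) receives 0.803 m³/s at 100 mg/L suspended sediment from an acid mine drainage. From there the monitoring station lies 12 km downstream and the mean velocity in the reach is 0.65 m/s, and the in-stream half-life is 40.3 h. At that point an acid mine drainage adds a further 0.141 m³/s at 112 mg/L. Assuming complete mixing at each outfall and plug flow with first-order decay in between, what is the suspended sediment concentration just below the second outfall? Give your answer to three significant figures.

24.9 mg/L

Mixed concentration C = ΣQC/ΣQ = (4.710·12.00 + 0.8030·100.0) / 5.513 = 136.8/5.513 = 24.82 mg/L; combined flow 5.513 m³/s.
Travel time t = 12·1000 / 0.65 = 18460 s = 5.128 h.
Half-life 40.3 h → k = ln 2 / 40.3 = 0.01720 h⁻¹ = 0.4128 d⁻¹.
After decay, C = 24.82 × e^(−kt) = 24.82 × 0.9156 = 22.72 mg/L.
Second outfall: C = (5.513·22.72 + 0.1410·112.0)/5.654 = 24.95 mg/L.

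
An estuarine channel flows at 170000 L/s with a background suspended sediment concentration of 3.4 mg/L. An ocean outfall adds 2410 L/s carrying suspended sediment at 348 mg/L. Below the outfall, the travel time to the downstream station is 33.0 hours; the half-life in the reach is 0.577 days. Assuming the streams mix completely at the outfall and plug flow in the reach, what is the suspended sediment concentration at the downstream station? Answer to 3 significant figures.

Flow-weighted average: C = (170000·3.400 + 2410·348.0) / 172400 = 1417000/172400 = 8.217 mg/L.
Half-life 0.577 d → k = ln 2 / 0.577 = 1.201 d⁻¹.
After decay, C = 8.217 × e^(−kt) = 8.217 × 0.1917 = 1.575 mg/L.

1.58 mg/L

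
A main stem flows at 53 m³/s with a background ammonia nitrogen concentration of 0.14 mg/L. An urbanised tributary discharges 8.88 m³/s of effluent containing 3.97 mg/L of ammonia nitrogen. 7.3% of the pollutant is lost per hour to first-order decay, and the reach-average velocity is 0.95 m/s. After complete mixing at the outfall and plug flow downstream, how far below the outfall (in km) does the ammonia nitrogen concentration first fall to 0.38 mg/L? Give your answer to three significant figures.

Mass balance: C = (53.00·0.1400 + 8.880·3.970) / 61.88 = 42.67/61.88 = 0.6896 mg/L.
7.3%/h lost → k = −ln(1 − 0.073) = 0.07580 h⁻¹.
Set 0.6896·exp(−k·t) = 0.38 → t = ln(0.6896/0.38)/k = 28300 s = 7.862 h.
Distance = v·t = 0.95·28300 = 26890 m = 26.89 km.

26.9 km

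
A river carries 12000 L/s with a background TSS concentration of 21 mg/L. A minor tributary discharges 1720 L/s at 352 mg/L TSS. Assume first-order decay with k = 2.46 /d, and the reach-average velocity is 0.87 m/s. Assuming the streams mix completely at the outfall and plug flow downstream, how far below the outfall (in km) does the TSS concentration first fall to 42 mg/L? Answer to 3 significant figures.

Conservation of mass: C = (12000·21.00 + 1720·352.0) / 13720 = 857400/13720 = 62.50 mg/L.
Set 62.50·exp(−k·t) = 42 → t = ln(62.50/42)/k = 13960 s = 3.877 h.
Distance = v·t = 0.87·13960 = 12140 m = 12.14 km.

12.1 km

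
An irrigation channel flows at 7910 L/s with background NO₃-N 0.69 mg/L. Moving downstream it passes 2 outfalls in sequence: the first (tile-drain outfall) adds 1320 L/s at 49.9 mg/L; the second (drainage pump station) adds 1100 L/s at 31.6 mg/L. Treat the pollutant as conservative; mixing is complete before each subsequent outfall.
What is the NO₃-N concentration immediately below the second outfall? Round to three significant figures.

10.3 mg/L

Outfall 1: combined Q = 9230 L/s; C = (7910·0.6900 + 1320·49.90)/9230 = 7.728 mg/L.
Outfall 2: combined Q = 10330 L/s; C = (9230·7.728 + 1100·31.60)/10330 = 10.27 mg/L.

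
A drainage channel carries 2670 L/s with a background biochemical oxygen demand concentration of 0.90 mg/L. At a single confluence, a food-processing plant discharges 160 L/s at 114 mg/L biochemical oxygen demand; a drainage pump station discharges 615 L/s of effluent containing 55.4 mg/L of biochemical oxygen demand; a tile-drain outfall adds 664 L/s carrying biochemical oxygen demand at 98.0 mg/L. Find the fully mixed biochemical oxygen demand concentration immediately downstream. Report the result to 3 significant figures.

29.2 mg/L

Mass balance: C = (2670·0.9000 + 160.0·114.0 + 615.0·55.40 + 664.0·98.00) / 4109 = 119800/4109 = 29.15 mg/L.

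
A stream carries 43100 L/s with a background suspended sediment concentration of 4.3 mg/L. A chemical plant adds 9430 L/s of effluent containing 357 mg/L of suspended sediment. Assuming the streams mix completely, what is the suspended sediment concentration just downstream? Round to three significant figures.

67.6 mg/L

Conservation of mass: C = (43100·4.300 + 9430·357.0) / 52530 = 3552000/52530 = 67.62 mg/L.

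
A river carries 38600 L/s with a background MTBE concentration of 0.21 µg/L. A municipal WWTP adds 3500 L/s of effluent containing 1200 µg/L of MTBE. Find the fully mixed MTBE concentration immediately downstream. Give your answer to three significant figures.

100 µg/L

Flow-weighted average: C = (38600·0.2100 + 3500·1200) / 42100 = 4208000/42100 = 99.96 µg/L.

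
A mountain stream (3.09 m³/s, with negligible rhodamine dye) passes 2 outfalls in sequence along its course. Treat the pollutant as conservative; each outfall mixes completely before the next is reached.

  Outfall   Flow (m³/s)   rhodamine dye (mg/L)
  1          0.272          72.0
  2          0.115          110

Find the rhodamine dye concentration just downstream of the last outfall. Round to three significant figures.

9.27 mg/L

After outfall 1: Q = 3.090 + 0.2720 = 3.362 m³/s; C = (3.090·0 + 0.2720·72.00)/3.362 = 5.825 mg/L.
After outfall 2: Q = 3.362 + 0.1150 = 3.477 m³/s; C = (3.362·5.825 + 0.1150·110.0)/3.477 = 9.271 mg/L.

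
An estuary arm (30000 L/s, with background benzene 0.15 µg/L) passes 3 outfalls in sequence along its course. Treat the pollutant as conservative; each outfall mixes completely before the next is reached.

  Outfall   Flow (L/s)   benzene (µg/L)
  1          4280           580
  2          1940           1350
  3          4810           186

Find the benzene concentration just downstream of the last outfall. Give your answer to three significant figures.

After outfall 1: Q = 30000 + 4280 = 34280 L/s; C = (30000·0.1500 + 4280·580.0)/34280 = 72.55 µg/L.
After outfall 2: Q = 34280 + 1940 = 36220 L/s; C = (34280·72.55 + 1940·1350)/36220 = 141.0 µg/L.
After outfall 3: Q = 36220 + 4810 = 41030 L/s; C = (36220·141.0 + 4810·186.0)/41030 = 146.2 µg/L.

146 µg/L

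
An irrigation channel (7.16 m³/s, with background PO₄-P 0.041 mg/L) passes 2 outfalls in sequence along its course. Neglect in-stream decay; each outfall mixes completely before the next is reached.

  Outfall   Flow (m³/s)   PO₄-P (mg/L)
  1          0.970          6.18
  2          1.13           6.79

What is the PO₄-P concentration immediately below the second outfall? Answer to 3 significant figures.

1.51 mg/L

Outfall 1: combined Q = 8.130 m³/s; C = (7.160·0.04100 + 0.9700·6.180)/8.130 = 0.7735 mg/L.
Outfall 2: combined Q = 9.260 m³/s; C = (8.130·0.7735 + 1.130·6.790)/9.260 = 1.508 mg/L.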